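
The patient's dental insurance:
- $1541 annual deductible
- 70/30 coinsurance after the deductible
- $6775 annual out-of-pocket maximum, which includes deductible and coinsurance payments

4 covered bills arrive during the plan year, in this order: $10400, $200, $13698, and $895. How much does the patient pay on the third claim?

$2516.30

Claim 1 — $10400: $1541 to deductible, leaving $8859; coinsurance $8859 × 30% = $2657.70. Patient pays $4198.70; OOP now $4198.70.
Claim 2 — $200: deductible already satisfied, so patient's share is 30% × $200 = $60. Patient pays $60; OOP now $4258.70.
Claim 3 — $13698: 30% coinsurance on $13698 = $4109.40. Adding that to $4258.70 gives $8368.10, past the $6775 cap; patient pays only $6775 − $4258.70 = $2516.30.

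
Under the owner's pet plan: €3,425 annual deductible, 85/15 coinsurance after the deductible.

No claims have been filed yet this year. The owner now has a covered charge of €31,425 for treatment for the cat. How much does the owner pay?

€7,625

The full €3,425 deductible is still open; €3,425 of this bill applies to it.
That leaves €31,425 − €3,425 = €28,000 for coinsurance.
15% of €28,000 = €4,200 falls to the owner.
That puts the owner's cost at €3,425 + €4,200 = €7,625.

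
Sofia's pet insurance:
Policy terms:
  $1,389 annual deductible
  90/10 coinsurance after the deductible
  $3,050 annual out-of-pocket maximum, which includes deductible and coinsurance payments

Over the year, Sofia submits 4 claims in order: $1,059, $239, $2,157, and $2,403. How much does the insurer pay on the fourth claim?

$2,162.70

Claim 1 ($1,059): entire amount goes to the deductible. Owner owes $1,059 (running OOP $1,059). Plan pays $1,059 − $1,059 = $0.
Claim 2 ($239): entire amount goes to the deductible. Owner pays $239; OOP now $1,298. Insurer: $239 − $239 = $0.
Claim 3 ($2,157): $91 finishes the deductible; $2,066 goes to coinsurance; 10% of $2,066 = $206.60. Owner owes $297.60 (running OOP $1,595.60). Insurer: $2,157 − $297.60 = $1,859.40.
Claim 4 ($2,403): deductible already satisfied, so owner's share is 10% × $2,403 = $240.30. Owner pays $240.30; OOP now $1,835.90. Plan pays $2,403 − $240.30 = $2,162.70.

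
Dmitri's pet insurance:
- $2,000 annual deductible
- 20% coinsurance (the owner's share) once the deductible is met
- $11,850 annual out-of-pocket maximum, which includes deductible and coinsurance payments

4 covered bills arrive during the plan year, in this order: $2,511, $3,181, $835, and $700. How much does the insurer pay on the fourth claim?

$560

Claim 1 ($2,511): deductible takes $2,000, $511 remains; owner's 20% is $102.20. Cost to owner: $2,102.20. OOP to date $2,102.20. Plan pays $2,511 − $2,102.20 = $408.80.
Claim 2 ($3,181): 20% coinsurance on $3,181 = $636.20. Cost to owner: $636.20. OOP to date $2,738.40. Insurer: $3,181 − $636.20 = $2,544.80.
Claim 3 ($835): deductible met; 20% of $835 = $167. Cost to owner: $167. OOP to date $2,905.40. Plan pays $835 − $167 = $668.
Claim 4 ($700): deductible met; 20% of $700 = $140. Owner owes $140 (running OOP $3,045.40). Insurer: $700 − $140 = $560.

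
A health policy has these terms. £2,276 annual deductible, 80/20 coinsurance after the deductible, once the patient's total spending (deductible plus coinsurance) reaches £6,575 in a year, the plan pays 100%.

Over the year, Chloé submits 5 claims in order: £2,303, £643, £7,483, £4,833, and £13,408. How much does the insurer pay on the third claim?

Bill 1, £2,303: deductible takes £2,276, £27 remains; coinsurance £27 × 20% = £5.40. Patient pays £2,281.40; OOP now £2,281.40. Plan pays £2,303 − £2,281.40 = £21.60.
Bill 2, £643: 20% coinsurance on £643 = £128.60. Patient owes £128.60 (running OOP £2,410). Insurer: £643 − £128.60 = £514.40.
Bill 3, £7,483: deductible met; 20% of £7,483 = £1,496.60. Patient pays £1,496.60; OOP now £3,906.60. Plan pays £7,483 − £1,496.60 = £5,986.40.

£5,986.40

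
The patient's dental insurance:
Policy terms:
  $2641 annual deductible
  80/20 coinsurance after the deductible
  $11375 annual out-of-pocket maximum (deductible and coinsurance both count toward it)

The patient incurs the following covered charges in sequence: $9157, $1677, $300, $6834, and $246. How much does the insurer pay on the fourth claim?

Claim 1 — $9157: $2641 finishes the deductible; $6516 goes to coinsurance; patient's 20% is $1303.20. Patient pays $3944.20; OOP now $3944.20. Insurer: $9157 − $3944.20 = $5212.80.
Claim 2 — $1677: deductible already satisfied, so patient's share is 20% × $1677 = $335.40. Cost to patient: $335.40. OOP to date $4279.60. Insurer: $1677 − $335.40 = $1341.60.
Claim 3 — $300: deductible already satisfied, so patient's share is 20% × $300 = $60. Patient pays $60; OOP now $4339.60. Insurer: $300 − $60 = $240.
Claim 4 — $6834: deductible already satisfied, so patient's share is 20% × $6834 = $1366.80. Patient pays $1366.80; OOP now $5706.40. Insurer: $6834 − $1366.80 = $5467.20.

$5467.20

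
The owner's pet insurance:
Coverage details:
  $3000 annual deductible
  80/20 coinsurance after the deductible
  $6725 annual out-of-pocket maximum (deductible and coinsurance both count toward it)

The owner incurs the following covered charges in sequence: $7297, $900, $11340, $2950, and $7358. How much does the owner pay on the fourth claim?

$417.60

#1 ($7297): deductible takes $3000, $4297 remains; owner's 20% is $859.40. Cost to owner: $3859.40. OOP to date $3859.40.
#2 ($900): deductible met; 20% of $900 = $180. Owner pays $180; OOP now $4039.40.
#3 ($11340): 20% coinsurance on $11340 = $2268. Owner owes $2268 (running OOP $6307.40).
#4 ($2950): 20% coinsurance on $2950 = $590. OOP would hit $6897.40 > $6725, so the cap limits the owner to $6725 − $6307.40 = $417.60.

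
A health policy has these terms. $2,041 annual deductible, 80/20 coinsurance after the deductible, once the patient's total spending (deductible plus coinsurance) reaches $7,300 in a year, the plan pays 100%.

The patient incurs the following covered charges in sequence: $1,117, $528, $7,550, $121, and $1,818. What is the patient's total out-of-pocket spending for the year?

$3,859.60

Claim 1 — $1,117: all of it applies to the deductible. Patient pays $1,117; OOP now $1,117.
Claim 2 — $528: all of it applies to the deductible. Patient pays $528; OOP now $1,645.
Claim 3 — $7,550: deductible takes $396, $7,154 remains; patient's 20% is $1,430.80. Patient owes $1,826.80 (running OOP $3,471.80).
Claim 4 — $121: 20% coinsurance on $121 = $24.20. Cost to patient: $24.20. OOP to date $3,496.
Claim 5 — $1,818: deductible met; 20% of $1,818 = $363.60. Cost to patient: $363.60. OOP to date $3,859.60.
Summing the patient's payments: $1,117 + $528 + $1,826.80 + $24.20 + $363.60 = $3,859.60.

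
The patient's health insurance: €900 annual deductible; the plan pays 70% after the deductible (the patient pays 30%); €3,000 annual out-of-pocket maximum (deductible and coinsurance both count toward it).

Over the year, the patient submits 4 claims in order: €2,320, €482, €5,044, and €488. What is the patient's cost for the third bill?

#1 (€2,320): deductible takes €900, €1,420 remains; coinsurance €1,420 × 30% = €426. Patient owes €1,326 (running OOP €1,326).
#2 (€482): 30% coinsurance on €482 = €144.60. Patient pays €144.60; OOP now €1,470.60.
#3 (€5,044): deductible already satisfied, so patient's share is 30% × €5,044 = €1,513.20. Patient pays €1,513.20; OOP now €2,983.80.

€1,513.20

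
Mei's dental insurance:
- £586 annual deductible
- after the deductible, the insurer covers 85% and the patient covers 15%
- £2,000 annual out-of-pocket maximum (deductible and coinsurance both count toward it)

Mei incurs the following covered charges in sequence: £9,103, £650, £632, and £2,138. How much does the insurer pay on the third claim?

£593.05

Claim 1 — £9,103: £586 finishes the deductible; £8,517 goes to coinsurance; coinsurance £8,517 × 15% = £1,277.55. Patient pays £1,863.55; OOP now £1,863.55. Insurer: £9,103 − £1,863.55 = £7,239.45.
Claim 2 — £650: 15% coinsurance on £650 = £97.50. Cost to patient: £97.50. OOP to date £1,961.05. Plan pays £650 − £97.50 = £552.50.
Claim 3 — £632: deductible met; 15% of £632 = £94.80. That would push OOP to £2,055.85, over the £2,000 cap, so patient pays £2,000 − £1,961.05 = £38.95. Insurer: £632 − £38.95 = £593.05.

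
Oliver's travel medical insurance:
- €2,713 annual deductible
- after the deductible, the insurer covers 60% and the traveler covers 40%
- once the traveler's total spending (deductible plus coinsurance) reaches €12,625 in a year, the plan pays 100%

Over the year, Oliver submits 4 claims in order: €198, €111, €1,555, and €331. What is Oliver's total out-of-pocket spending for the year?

€2,195

Claim 1 — €198: entire amount goes to the deductible. Traveler owes €198 (running OOP €198).
Claim 2 — €111: fully absorbed by the deductible. Traveler owes €111 (running OOP €309).
Claim 3 — €1,555: all of it applies to the deductible. Traveler pays €1,555; OOP now €1,864.
Claim 4 — €331: all of it applies to the deductible. Cost to traveler: €331. OOP to date €2,195.
Summing the traveler's payments: €198 + €111 + €1,555 + €331 = €2,195.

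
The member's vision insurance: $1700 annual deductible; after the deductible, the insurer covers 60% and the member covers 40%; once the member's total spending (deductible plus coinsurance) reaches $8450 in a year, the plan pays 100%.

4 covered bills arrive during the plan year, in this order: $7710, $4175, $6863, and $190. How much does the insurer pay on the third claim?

Bill 1, $7710: $1700 finishes the deductible; $6010 goes to coinsurance; member's 40% is $2404. Member owes $4104 (running OOP $4104). Insurer: $7710 − $4104 = $3606.
Bill 2, $4175: deductible met; 40% of $4175 = $1670. Member owes $1670 (running OOP $5774). Plan pays $4175 − $1670 = $2505.
Bill 3, $6863: deductible already satisfied, so member's share is 40% × $6863 = $2745.20. OOP would hit $8519.20 > $8450, so the cap limits the member to $8450 − $5774 = $2676. Insurer: $6863 − $2676 = $4187.

$4187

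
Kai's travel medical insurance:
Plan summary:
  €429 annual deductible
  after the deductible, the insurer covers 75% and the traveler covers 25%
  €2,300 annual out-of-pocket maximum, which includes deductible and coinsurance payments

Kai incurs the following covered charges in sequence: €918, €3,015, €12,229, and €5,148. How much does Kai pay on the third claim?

Bill 1, €918: €429 finishes the deductible; €489 goes to coinsurance; 25% of €489 = €122.25. Traveler pays €551.25; OOP now €551.25.
Bill 2, €3,015: deductible already satisfied, so traveler's share is 25% × €3,015 = €753.75. Traveler pays €753.75; OOP now €1,305.
Bill 3, €12,229: deductible met; 25% of €12,229 = €3,057.25. That would push OOP to €4,362.25, over the €2,300 cap, so traveler pays €2,300 − €1,305 = €995.

€995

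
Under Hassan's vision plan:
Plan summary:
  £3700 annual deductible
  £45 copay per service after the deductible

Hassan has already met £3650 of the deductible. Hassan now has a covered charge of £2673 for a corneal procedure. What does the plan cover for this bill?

£2578

£3650 of the £3700 deductible is already met, leaving £50.
After the £50 deductible portion, £2673 − £50 = £2623 is subject to the copay.
Copay on this service: £45.
That puts the member's cost at £50 + £45 = £95.
The insurer covers the remainder: £2673 − £95 = £2578.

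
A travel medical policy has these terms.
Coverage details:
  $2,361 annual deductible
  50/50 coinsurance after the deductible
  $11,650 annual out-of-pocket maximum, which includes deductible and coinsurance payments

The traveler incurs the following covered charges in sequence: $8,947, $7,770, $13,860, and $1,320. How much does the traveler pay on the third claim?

$2,111

Bill 1, $8,947: $2,361 finishes the deductible; $6,586 goes to coinsurance; 50% of $6,586 = $3,293. Traveler pays $5,654; OOP now $5,654.
Bill 2, $7,770: deductible met; 50% of $7,770 = $3,885. Cost to traveler: $3,885. OOP to date $9,539.
Bill 3, $13,860: 50% coinsurance on $13,860 = $6,930. Adding that to $9,539 gives $16,469, past the $11,650 cap; traveler pays only $11,650 − $9,539 = $2,111.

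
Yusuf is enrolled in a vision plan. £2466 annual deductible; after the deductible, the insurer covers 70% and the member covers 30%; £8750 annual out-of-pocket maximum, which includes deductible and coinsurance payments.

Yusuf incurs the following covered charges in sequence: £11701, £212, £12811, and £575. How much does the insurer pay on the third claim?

Claim 1 — £11701: deductible takes £2466, £9235 remains; coinsurance £9235 × 30% = £2770.50. Cost to member: £5236.50. OOP to date £5236.50. Insurer: £11701 − £5236.50 = £6464.50.
Claim 2 — £212: deductible met; 30% of £212 = £63.60. Member pays £63.60; OOP now £5300.10. Insurer: £212 − £63.60 = £148.40.
Claim 3 — £12811: deductible met; 30% of £12811 = £3843.30. That would push OOP to £9143.40, over the £8750 cap, so member pays £8750 − £5300.10 = £3449.90. Plan pays £12811 − £3449.90 = £9361.10.

£9361.10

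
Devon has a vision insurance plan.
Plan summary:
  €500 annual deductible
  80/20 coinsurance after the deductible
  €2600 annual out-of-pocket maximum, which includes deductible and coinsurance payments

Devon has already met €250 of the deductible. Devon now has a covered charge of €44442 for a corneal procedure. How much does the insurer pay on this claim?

Remaining deductible: €500 − €250 = €250.
The remaining €44192 (= €44442 − €250) moves to coinsurance.
Member's 20% share of €44192 is €8838.40.
So the member owes €250 + €8838.40 = €9088.40 before any cap.
That would bring total out-of-pocket to €9338.40, past the €2600 cap. The member is capped at €2600 − €250 = €2350 on this claim.
Insurer pays the balance: €44442 − €2350 = €42092.

€42092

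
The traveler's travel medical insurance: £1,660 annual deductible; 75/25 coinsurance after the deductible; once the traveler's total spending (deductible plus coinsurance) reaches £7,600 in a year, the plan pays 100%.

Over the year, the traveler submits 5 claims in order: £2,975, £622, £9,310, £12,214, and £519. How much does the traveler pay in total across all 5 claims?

#1 (£2,975): £1,660 finishes the deductible; £1,315 goes to coinsurance; coinsurance £1,315 × 25% = £328.75. Cost to traveler: £1,988.75. OOP to date £1,988.75.
#2 (£622): deductible already satisfied, so traveler's share is 25% × £622 = £155.50. Traveler owes £155.50 (running OOP £2,144.25).
#3 (£9,310): deductible already satisfied, so traveler's share is 25% × £9,310 = £2,327.50. Cost to traveler: £2,327.50. OOP to date £4,471.75.
#4 (£12,214): deductible already satisfied, so traveler's share is 25% × £12,214 = £3,053.50. Traveler owes £3,053.50 (running OOP £7,525.25).
#5 (£519): deductible already satisfied, so traveler's share is 25% × £519 = £129.75. Adding that to £7,525.25 gives £7,655, past the £7,600 cap; traveler pays only £7,600 − £7,525.25 = £74.75.
Summing the traveler's payments: £1,988.75 + £155.50 + £2,327.50 + £3,053.50 + £74.75 = £7,600.

£7,600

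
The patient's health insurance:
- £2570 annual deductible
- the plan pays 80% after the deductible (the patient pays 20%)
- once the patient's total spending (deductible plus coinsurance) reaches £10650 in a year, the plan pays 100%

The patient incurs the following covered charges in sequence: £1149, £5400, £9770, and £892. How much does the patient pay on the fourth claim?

£178.40

#1 (£1149): all of it applies to the deductible. Cost to patient: £1149. OOP to date £1149.
#2 (£5400): £1421 finishes the deductible; £3979 goes to coinsurance; patient's 20% is £795.80. Patient owes £2216.80 (running OOP £3365.80).
#3 (£9770): 20% coinsurance on £9770 = £1954. Patient pays £1954; OOP now £5319.80.
#4 (£892): 20% coinsurance on £892 = £178.40. Patient pays £178.40; OOP now £5498.20.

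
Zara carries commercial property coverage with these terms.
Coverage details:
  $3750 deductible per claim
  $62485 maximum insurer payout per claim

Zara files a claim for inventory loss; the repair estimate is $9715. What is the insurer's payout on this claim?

Subtract the deductible: $9715 − $3750 = $5965.
$5965 is within the $62485 limit, so the insurer pays $5965.

$5965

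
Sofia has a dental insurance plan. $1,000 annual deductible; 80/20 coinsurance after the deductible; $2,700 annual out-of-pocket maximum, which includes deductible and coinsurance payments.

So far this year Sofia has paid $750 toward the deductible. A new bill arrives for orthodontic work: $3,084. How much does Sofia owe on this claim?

Remaining deductible: $1,000 − $750 = $250.
After the $250 deductible portion, $3,084 − $250 = $2,834 is subject to coinsurance.
Patient's 20% share of $2,834 is $566.80.
So the patient owes $250 + $566.80 = $816.80 before any cap.
Year-to-date out-of-pocket becomes $750 + $816.80 = $1,566.80, still under the $2,700 maximum, so no cap applies.

$816.80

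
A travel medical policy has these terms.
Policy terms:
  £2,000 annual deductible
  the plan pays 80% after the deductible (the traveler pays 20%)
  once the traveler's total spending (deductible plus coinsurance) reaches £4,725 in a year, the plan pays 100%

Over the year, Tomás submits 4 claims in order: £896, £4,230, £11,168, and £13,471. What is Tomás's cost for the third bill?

Bill 1, £896: entire amount goes to the deductible. Traveler owes £896 (running OOP £896).
Bill 2, £4,230: £1,104 finishes the deductible; £3,126 goes to coinsurance; 20% of £3,126 = £625.20. Traveler pays £1,729.20; OOP now £2,625.20.
Bill 3, £11,168: 20% coinsurance on £11,168 = £2,233.60. Adding that to £2,625.20 gives £4,858.80, past the £4,725 cap; traveler pays only £4,725 − £2,625.20 = £2,099.80.

£2,099.80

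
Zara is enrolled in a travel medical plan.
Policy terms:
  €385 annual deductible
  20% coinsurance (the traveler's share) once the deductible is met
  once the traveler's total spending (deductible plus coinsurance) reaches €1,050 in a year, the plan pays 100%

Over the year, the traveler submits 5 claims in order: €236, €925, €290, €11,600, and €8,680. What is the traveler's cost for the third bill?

€58

#1 (€236): all of it applies to the deductible. Traveler owes €236 (running OOP €236).
#2 (€925): €149 finishes the deductible; €776 goes to coinsurance; 20% of €776 = €155.20. Traveler owes €304.20 (running OOP €540.20).
#3 (€290): 20% coinsurance on €290 = €58. Traveler owes €58 (running OOP €598.20).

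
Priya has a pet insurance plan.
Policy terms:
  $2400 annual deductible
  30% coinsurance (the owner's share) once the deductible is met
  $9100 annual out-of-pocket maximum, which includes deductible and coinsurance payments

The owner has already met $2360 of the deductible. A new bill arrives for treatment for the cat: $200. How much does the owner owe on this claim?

$2360 of the $2400 deductible is already met, leaving $40.
That leaves $200 − $40 = $160 for coinsurance.
Owner's 30% share of $160 is $48.
So the owner owes $40 + $48 = $88 before any cap.
Year-to-date out-of-pocket becomes $2360 + $88 = $2448, still under the $9100 maximum, so no cap applies.

$88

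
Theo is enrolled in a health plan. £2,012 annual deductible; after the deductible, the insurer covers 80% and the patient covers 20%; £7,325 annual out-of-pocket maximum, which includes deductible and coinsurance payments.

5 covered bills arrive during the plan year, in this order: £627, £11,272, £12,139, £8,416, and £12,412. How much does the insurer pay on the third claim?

£9,711.20

Claim 1 (£627): entire amount goes to the deductible. Patient owes £627 (running OOP £627). Plan pays £627 − £627 = £0.
Claim 2 (£11,272): £1,385 finishes the deductible; £9,887 goes to coinsurance; 20% of £9,887 = £1,977.40. Patient owes £3,362.40 (running OOP £3,989.40). Insurer: £11,272 − £3,362.40 = £7,909.60.
Claim 3 (£12,139): 20% coinsurance on £12,139 = £2,427.80. Cost to patient: £2,427.80. OOP to date £6,417.20. Insurer: £12,139 − £2,427.80 = £9,711.20.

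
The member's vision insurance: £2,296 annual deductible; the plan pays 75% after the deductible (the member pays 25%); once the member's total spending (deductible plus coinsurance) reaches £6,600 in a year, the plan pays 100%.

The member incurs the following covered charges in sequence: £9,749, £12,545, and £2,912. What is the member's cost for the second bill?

Bill 1, £9,749: £2,296 to deductible, leaving £7,453; coinsurance £7,453 × 25% = £1,863.25. Member owes £4,159.25 (running OOP £4,159.25).
Bill 2, £12,545: deductible already satisfied, so member's share is 25% × £12,545 = £3,136.25. Adding that to £4,159.25 gives £7,295.50, past the £6,600 cap; member pays only £6,600 − £4,159.25 = £2,440.75.

£2,440.75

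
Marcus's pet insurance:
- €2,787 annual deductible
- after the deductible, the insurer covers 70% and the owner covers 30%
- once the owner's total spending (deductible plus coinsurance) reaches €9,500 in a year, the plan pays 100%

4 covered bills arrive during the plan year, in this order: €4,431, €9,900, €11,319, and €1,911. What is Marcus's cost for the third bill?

Claim 1 — €4,431: €2,787 finishes the deductible; €1,644 goes to coinsurance; owner's 30% is €493.20. Owner owes €3,280.20 (running OOP €3,280.20).
Claim 2 — €9,900: deductible met; 30% of €9,900 = €2,970. Owner pays €2,970; OOP now €6,250.20.
Claim 3 — €11,319: deductible already satisfied, so owner's share is 30% × €11,319 = €3,395.70. Adding that to €6,250.20 gives €9,645.90, past the €9,500 cap; owner pays only €9,500 − €6,250.20 = €3,249.80.

€3,249.80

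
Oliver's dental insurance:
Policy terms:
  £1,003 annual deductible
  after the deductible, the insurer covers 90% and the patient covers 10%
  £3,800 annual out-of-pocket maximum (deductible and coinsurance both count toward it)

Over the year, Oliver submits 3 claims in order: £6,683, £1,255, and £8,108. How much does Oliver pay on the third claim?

Claim 1 — £6,683: £1,003 to deductible, leaving £5,680; coinsurance £5,680 × 10% = £568. Patient pays £1,571; OOP now £1,571.
Claim 2 — £1,255: deductible met; 10% of £1,255 = £125.50. Patient pays £125.50; OOP now £1,696.50.
Claim 3 — £8,108: deductible met; 10% of £8,108 = £810.80. Patient owes £810.80 (running OOP £2,507.30).

£810.80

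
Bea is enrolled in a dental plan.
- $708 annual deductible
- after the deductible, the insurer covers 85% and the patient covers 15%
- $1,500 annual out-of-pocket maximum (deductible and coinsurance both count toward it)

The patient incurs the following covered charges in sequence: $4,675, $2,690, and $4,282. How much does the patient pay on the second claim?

$196.95

Claim 1 ($4,675): $708 finishes the deductible; $3,967 goes to coinsurance; patient's 15% is $595.05. Patient owes $1,303.05 (running OOP $1,303.05).
Claim 2 ($2,690): deductible met; 15% of $2,690 = $403.50. Adding that to $1,303.05 gives $1,706.55, past the $1,500 cap; patient pays only $1,500 − $1,303.05 = $196.95.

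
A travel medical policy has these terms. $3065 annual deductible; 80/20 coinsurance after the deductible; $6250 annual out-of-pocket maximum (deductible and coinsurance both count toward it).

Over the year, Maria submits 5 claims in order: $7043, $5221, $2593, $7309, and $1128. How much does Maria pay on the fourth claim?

#1 ($7043): deductible takes $3065, $3978 remains; coinsurance $3978 × 20% = $795.60. Traveler pays $3860.60; OOP now $3860.60.
#2 ($5221): 20% coinsurance on $5221 = $1044.20. Traveler owes $1044.20 (running OOP $4904.80).
#3 ($2593): deductible already satisfied, so traveler's share is 20% × $2593 = $518.60. Cost to traveler: $518.60. OOP to date $5423.40.
#4 ($7309): 20% coinsurance on $7309 = $1461.80. OOP would hit $6885.20 > $6250, so the cap limits the traveler to $6250 − $5423.40 = $826.60.

$826.60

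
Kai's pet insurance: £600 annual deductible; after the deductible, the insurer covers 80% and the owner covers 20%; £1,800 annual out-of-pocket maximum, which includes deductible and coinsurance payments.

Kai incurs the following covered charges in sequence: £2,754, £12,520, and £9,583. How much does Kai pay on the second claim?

#1 (£2,754): £600 finishes the deductible; £2,154 goes to coinsurance; coinsurance £2,154 × 20% = £430.80. Owner owes £1,030.80 (running OOP £1,030.80).
#2 (£12,520): deductible met; 20% of £12,520 = £2,504. Adding that to £1,030.80 gives £3,534.80, past the £1,800 cap; owner pays only £1,800 − £1,030.80 = £769.20.

£769.20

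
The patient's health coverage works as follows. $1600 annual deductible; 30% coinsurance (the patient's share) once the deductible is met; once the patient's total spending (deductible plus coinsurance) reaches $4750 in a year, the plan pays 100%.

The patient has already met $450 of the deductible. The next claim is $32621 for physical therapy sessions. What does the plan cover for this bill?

$450 of the $1600 deductible is already met, leaving $1150.
The remaining $31471 (= $32621 − $1150) moves to coinsurance.
30% of $31471 = $9441.30 falls to the patient.
So the patient owes $1150 + $9441.30 = $10591.30 before any cap.
Adding $10591.30 to the $450 already spent would give $11041.30, which exceeds the $4750 cap; the patient pays just $4750 − $450 = $4300.
Insurer pays the balance: $32621 − $4300 = $28321.

$28321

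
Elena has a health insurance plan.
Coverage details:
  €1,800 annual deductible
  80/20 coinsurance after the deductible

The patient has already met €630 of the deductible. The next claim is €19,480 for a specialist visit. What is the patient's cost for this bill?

Deductible still to meet: €1,800 − €630 = €1,170.
After the €1,170 deductible portion, €19,480 − €1,170 = €18,310 is subject to coinsurance.
Patient's 20% share of €18,310 is €3,662.
So the patient owes €1,170 + €3,662 = €4,832.

€4,832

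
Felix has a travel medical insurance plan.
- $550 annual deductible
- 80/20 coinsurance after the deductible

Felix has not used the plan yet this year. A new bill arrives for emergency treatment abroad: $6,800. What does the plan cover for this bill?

$5,000

Deductible not yet touched, so the first $550 of the bill goes to the deductible.
That leaves $6,800 − $550 = $6,250 for coinsurance.
Coinsurance: $6,250 × 20% = $1,250.
So the traveler owes $550 + $1,250 = $1,800.
The plan picks up $6,800 − $1,800 = $5,000.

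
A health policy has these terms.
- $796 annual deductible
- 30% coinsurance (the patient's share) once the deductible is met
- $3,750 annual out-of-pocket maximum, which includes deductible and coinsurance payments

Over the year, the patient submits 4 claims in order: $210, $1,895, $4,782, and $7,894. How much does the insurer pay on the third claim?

Claim 1 ($210): all of it applies to the deductible. Cost to patient: $210. OOP to date $210. Insurer: $210 − $210 = $0.
Claim 2 ($1,895): $586 finishes the deductible; $1,309 goes to coinsurance; coinsurance $1,309 × 30% = $392.70. Cost to patient: $978.70. OOP to date $1,188.70. Insurer: $1,895 − $978.70 = $916.30.
Claim 3 ($4,782): deductible already satisfied, so patient's share is 30% × $4,782 = $1,434.60. Patient owes $1,434.60 (running OOP $2,623.30). Insurer: $4,782 − $1,434.60 = $3,347.40.

$3,347.40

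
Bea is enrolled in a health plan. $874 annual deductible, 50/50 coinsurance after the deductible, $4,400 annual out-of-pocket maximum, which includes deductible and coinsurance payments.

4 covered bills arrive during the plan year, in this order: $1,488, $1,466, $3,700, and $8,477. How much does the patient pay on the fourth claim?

#1 ($1,488): $874 to deductible, leaving $614; coinsurance $614 × 50% = $307. Cost to patient: $1,181. OOP to date $1,181.
#2 ($1,466): deductible already satisfied, so patient's share is 50% × $1,466 = $733. Patient pays $733; OOP now $1,914.
#3 ($3,700): deductible met; 50% of $3,700 = $1,850. Patient pays $1,850; OOP now $3,764.
#4 ($8,477): deductible already satisfied, so patient's share is 50% × $8,477 = $4,238.50. Adding that to $3,764 gives $8,002.50, past the $4,400 cap; patient pays only $4,400 − $3,764 = $636.

$636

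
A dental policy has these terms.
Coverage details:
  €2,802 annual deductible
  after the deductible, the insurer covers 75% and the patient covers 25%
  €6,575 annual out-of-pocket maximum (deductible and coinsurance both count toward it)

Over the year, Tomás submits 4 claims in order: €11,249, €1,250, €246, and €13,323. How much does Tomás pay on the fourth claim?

#1 (€11,249): €2,802 to deductible, leaving €8,447; patient's 25% is €2,111.75. Patient owes €4,913.75 (running OOP €4,913.75).
#2 (€1,250): deductible already satisfied, so patient's share is 25% × €1,250 = €312.50. Patient pays €312.50; OOP now €5,226.25.
#3 (€246): 25% coinsurance on €246 = €61.50. Patient pays €61.50; OOP now €5,287.75.
#4 (€13,323): deductible already satisfied, so patient's share is 25% × €13,323 = €3,330.75. Adding that to €5,287.75 gives €8,618.50, past the €6,575 cap; patient pays only €6,575 − €5,287.75 = €1,287.25.

€1,287.25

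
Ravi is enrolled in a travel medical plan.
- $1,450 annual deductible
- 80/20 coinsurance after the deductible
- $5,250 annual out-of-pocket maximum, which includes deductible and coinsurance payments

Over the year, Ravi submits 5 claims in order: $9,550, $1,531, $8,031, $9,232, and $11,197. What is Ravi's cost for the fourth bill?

$267.60

Bill 1, $9,550: $1,450 to deductible, leaving $8,100; 20% of $8,100 = $1,620. Traveler pays $3,070; OOP now $3,070.
Bill 2, $1,531: deductible already satisfied, so traveler's share is 20% × $1,531 = $306.20. Cost to traveler: $306.20. OOP to date $3,376.20.
Bill 3, $8,031: deductible met; 20% of $8,031 = $1,606.20. Traveler owes $1,606.20 (running OOP $4,982.40).
Bill 4, $9,232: 20% coinsurance on $9,232 = $1,846.40. That would push OOP to $6,828.80, over the $5,250 cap, so traveler pays $5,250 − $4,982.40 = $267.60.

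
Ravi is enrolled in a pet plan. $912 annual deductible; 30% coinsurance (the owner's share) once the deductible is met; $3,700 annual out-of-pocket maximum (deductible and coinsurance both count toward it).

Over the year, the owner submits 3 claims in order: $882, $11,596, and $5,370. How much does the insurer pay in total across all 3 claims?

$14,148

#1 ($882): all of it applies to the deductible. Cost to owner: $882. OOP to date $882. Plan pays $882 − $882 = $0.
#2 ($11,596): $30 finishes the deductible; $11,566 goes to coinsurance; 30% of $11,566 = $3,469.80. Together that's $30 + $3,469.80 = $3,499.80. That would push OOP to $4,381.80, over the $3,700 cap, so owner pays $3,700 − $882 = $2,818. Insurer: $11,596 − $2,818 = $8,778.
#3 ($5,370): deductible already satisfied, so owner's share is 30% × $5,370 = $1,611. That would push OOP to $5,311, over the $3,700 cap, so owner pays $3,700 − $3,700 = $0. Insurer: $5,370 − $0 = $5,370.
Insurer total = bills − owner's total = $17,848 − $3,700 = $14,148.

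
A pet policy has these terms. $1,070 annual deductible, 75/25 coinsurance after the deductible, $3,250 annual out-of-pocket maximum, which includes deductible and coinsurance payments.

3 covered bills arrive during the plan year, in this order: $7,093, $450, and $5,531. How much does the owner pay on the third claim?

Claim 1 — $7,093: $1,070 to deductible, leaving $6,023; 25% of $6,023 = $1,505.75. Owner owes $2,575.75 (running OOP $2,575.75).
Claim 2 — $450: deductible already satisfied, so owner's share is 25% × $450 = $112.50. Cost to owner: $112.50. OOP to date $2,688.25.
Claim 3 — $5,531: 25% coinsurance on $5,531 = $1,382.75. OOP would hit $4,071 > $3,250, so the cap limits the owner to $3,250 − $2,688.25 = $561.75.

$561.75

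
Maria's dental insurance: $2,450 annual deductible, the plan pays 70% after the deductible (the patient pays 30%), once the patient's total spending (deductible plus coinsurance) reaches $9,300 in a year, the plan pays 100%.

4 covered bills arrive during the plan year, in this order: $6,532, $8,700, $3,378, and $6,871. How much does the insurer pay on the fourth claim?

$4,869

Bill 1, $6,532: deductible takes $2,450, $4,082 remains; coinsurance $4,082 × 30% = $1,224.60. Cost to patient: $3,674.60. OOP to date $3,674.60. Plan pays $6,532 − $3,674.60 = $2,857.40.
Bill 2, $8,700: 30% coinsurance on $8,700 = $2,610. Patient owes $2,610 (running OOP $6,284.60). Plan pays $8,700 − $2,610 = $6,090.
Bill 3, $3,378: deductible met; 30% of $3,378 = $1,013.40. Patient owes $1,013.40 (running OOP $7,298). Insurer: $3,378 − $1,013.40 = $2,364.60.
Bill 4, $6,871: deductible met; 30% of $6,871 = $2,061.30. OOP would hit $9,359.30 > $9,300, so the cap limits the patient to $9,300 − $7,298 = $2,002. Insurer: $6,871 − $2,002 = $4,869.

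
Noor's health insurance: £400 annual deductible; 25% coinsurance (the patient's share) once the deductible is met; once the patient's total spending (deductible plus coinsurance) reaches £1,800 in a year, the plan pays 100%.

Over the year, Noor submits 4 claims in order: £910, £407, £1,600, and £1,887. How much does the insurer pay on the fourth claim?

£1,415.25

Claim 1 — £910: deductible takes £400, £510 remains; coinsurance £510 × 25% = £127.50. Cost to patient: £527.50. OOP to date £527.50. Plan pays £910 − £527.50 = £382.50.
Claim 2 — £407: deductible already satisfied, so patient's share is 25% × £407 = £101.75. Patient pays £101.75; OOP now £629.25. Insurer: £407 − £101.75 = £305.25.
Claim 3 — £1,600: 25% coinsurance on £1,600 = £400. Patient pays £400; OOP now £1,029.25. Insurer: £1,600 − £400 = £1,200.
Claim 4 — £1,887: deductible met; 25% of £1,887 = £471.75. Cost to patient: £471.75. OOP to date £1,501. Plan pays £1,887 − £471.75 = £1,415.25.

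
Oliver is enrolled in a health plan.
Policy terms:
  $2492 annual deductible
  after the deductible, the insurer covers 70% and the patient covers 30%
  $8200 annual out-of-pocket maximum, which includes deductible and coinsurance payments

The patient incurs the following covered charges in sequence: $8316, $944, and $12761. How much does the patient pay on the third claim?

$3677.60

Bill 1, $8316: deductible takes $2492, $5824 remains; coinsurance $5824 × 30% = $1747.20. Patient pays $4239.20; OOP now $4239.20.
Bill 2, $944: deductible met; 30% of $944 = $283.20. Cost to patient: $283.20. OOP to date $4522.40.
Bill 3, $12761: deductible already satisfied, so patient's share is 30% × $12761 = $3828.30. Adding that to $4522.40 gives $8350.70, past the $8200 cap; patient pays only $8200 − $4522.40 = $3677.60.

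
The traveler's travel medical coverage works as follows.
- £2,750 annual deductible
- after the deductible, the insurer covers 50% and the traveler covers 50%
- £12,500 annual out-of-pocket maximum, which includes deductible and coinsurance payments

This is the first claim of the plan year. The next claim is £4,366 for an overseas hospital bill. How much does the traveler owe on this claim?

£3,558

The full £2,750 deductible is still open; £2,750 of this bill applies to it.
That leaves £4,366 − £2,750 = £1,616 for coinsurance.
Coinsurance: £1,616 × 50% = £808.
That puts the traveler's cost at £2,750 + £808 = £3,558 before any cap.
Total out-of-pocket so far would be £0 + £3,558 = £3,558, below the £12,500 cap — no reduction.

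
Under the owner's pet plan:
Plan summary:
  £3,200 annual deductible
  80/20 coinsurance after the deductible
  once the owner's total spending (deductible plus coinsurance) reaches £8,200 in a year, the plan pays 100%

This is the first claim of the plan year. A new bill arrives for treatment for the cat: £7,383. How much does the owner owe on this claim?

Deductible not yet touched, so the first £3,200 of the bill goes to the deductible.
After the £3,200 deductible portion, £7,383 − £3,200 = £4,183 is subject to coinsurance.
20% of £4,183 = £836.60 falls to the owner.
Owner responsibility before any cap: £3,200 + £836.60 = £4,036.60.
Year-to-date out-of-pocket becomes £0 + £4,036.60 = £4,036.60, still under the £8,200 maximum, so no cap applies.

£4,036.60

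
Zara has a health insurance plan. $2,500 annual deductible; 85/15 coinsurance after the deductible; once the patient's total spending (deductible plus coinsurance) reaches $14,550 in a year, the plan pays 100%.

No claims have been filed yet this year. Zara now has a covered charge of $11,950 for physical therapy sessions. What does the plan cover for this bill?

$8,032.50

Nothing has been paid toward the $2,500 deductible, so the first $2,500 of this charge is applied there.
That leaves $11,950 − $2,500 = $9,450 for coinsurance.
15% of $9,450 = $1,417.50 falls to the patient.
Patient responsibility before any cap: $2,500 + $1,417.50 = $3,917.50.
Year-to-date out-of-pocket becomes $0 + $3,917.50 = $3,917.50, still under the $14,550 maximum, so no cap applies.
The plan picks up $11,950 − $3,917.50 = $8,032.50.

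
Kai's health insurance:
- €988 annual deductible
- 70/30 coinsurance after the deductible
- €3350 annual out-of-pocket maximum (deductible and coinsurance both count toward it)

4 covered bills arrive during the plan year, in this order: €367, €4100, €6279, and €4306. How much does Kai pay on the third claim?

Claim 1 (€367): all of it applies to the deductible. Cost to patient: €367. OOP to date €367.
Claim 2 (€4100): €621 finishes the deductible; €3479 goes to coinsurance; patient's 30% is €1043.70. Patient pays €1664.70; OOP now €2031.70.
Claim 3 (€6279): 30% coinsurance on €6279 = €1883.70. OOP would hit €3915.40 > €3350, so the cap limits the patient to €3350 − €2031.70 = €1318.30.

€1318.30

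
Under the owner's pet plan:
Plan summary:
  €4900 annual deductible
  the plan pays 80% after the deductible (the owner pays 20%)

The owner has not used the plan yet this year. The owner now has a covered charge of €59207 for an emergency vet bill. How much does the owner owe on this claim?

The full €4900 deductible is still open; €4900 of this bill applies to it.
That leaves €59207 − €4900 = €54307 for coinsurance.
Owner's 20% share of €54307 is €10861.40.
That puts the owner's cost at €4900 + €10861.40 = €15761.40.

€15761.40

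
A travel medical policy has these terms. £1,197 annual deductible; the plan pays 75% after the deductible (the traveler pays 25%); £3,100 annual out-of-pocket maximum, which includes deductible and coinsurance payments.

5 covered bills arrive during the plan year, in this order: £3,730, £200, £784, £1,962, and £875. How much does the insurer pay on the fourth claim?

Claim 1 (£3,730): deductible takes £1,197, £2,533 remains; 25% of £2,533 = £633.25. Cost to traveler: £1,830.25. OOP to date £1,830.25. Insurer: £3,730 − £1,830.25 = £1,899.75.
Claim 2 (£200): 25% coinsurance on £200 = £50. Traveler owes £50 (running OOP £1,880.25). Insurer: £200 − £50 = £150.
Claim 3 (£784): deductible met; 25% of £784 = £196. Traveler owes £196 (running OOP £2,076.25). Plan pays £784 − £196 = £588.
Claim 4 (£1,962): deductible already satisfied, so traveler's share is 25% × £1,962 = £490.50. Traveler owes £490.50 (running OOP £2,566.75). Plan pays £1,962 − £490.50 = £1,471.50.

£1,471.50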